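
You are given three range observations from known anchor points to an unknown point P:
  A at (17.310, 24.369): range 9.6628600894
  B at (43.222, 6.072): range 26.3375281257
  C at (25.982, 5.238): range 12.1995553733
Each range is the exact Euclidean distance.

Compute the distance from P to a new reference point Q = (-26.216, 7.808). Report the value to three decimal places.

eq1: (x − 17.310)² + (y − 24.369)² = 9.6628600894²
eq2: (x − 43.222)² + (y − 6.072)² = 26.3375281257²
eq3: (x − 25.982)² + (y − 5.238)² = 12.1995553733²
eq1−eq3, eq1−eq2 (x²,y² cancel):
  17.344·x − 38.262·y = -246.441579
  51.824·x − 36.594·y = 411.231684
det = 17.344·-36.594 − -38.262·51.824 = 1348.203552
x = (-246.441579·-36.594 − -38.262·411.231684) / 1348.203552 = 18.359861
y = (17.344·411.231684 − -246.441579·51.824) / 1348.203552 = 14.763342
|P − Q| = √((18.359861 − -26.216)² + (14.763342 − 7.808)²) = 45.115232

45.115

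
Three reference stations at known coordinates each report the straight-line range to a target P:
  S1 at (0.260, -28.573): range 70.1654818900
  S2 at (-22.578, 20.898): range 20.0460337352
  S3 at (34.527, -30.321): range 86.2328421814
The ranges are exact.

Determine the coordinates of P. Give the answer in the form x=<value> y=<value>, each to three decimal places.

eq1: (x − 0.260)² + (y + 28.573)² = 70.1654818900²
eq2: (x + 22.578)² + (y − 20.898)² = 20.0460337352²
eq3: (x − 34.527)² + (y + 30.321)² = 86.2328421814²
eq1−eq3, eq1−eq2 (x²,y² cancel):
  68.534·x − 3.496·y = -1217.915381
  -45.676·x + 98.942·y = 4651.359939
det = 68.534·98.942 − -3.496·-45.676 = 6621.207732
x = (-1217.915381·98.942 − -3.496·4651.359939) / 6621.207732 = -15.743628
y = (68.534·4651.359939 − -1217.915381·-45.676) / 6621.207732 = 39.743021

x=-15.744 y=39.743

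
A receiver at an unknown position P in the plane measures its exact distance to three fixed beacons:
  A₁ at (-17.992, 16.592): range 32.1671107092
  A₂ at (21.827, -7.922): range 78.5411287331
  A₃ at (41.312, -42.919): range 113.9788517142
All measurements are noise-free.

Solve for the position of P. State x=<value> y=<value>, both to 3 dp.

x=-48.203 y=27.637

eq1: (x + 17.992)² + (y − 16.592)² = 32.1671107092²
eq2: (x − 21.827)² + (y + 7.922)² = 78.5411287331²
eq3: (x − 41.312)² + (y + 42.919)² = 113.9788517142²
eq2−eq3, eq2−eq1 (x²,y² cancel):
  38.970·x − 69.994·y = -3812.923843
  -79.638·x + 49.028·y = 5193.816406
det = 38.970·49.028 − -69.994·-79.638 = -3663.561012
x = (-3812.923843·49.028 − -69.994·5193.816406) / -3663.561012 = -48.203361
y = (38.970·5193.816406 − -3812.923843·-79.638) / -3663.561012 = 27.637210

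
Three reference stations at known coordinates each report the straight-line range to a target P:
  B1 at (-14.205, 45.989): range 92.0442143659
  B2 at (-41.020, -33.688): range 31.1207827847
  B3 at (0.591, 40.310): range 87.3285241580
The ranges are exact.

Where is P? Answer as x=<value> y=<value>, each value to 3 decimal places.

x=-12.455 y=-46.039

eq1: (x + 14.205)² + (y − 45.989)² = 92.0442143659²
eq2: (x + 41.020)² + (y + 33.688)² = 31.1207827847²
eq3: (x − 0.591)² + (y − 40.310)² = 87.3285241580²
eq1−eq2, eq1−eq3 (x²,y² cancel):
  -53.630·x − 159.354·y = 8004.385875
  29.592·x − 11.358·y = 154.341502
det = -53.630·-11.358 − -159.354·29.592 = 5324.733108
x = (8004.385875·-11.358 − -159.354·154.341502) / 5324.733108 = -12.454874
y = (-53.630·154.341502 − 8004.385875·29.592) / 5324.733108 = -46.038574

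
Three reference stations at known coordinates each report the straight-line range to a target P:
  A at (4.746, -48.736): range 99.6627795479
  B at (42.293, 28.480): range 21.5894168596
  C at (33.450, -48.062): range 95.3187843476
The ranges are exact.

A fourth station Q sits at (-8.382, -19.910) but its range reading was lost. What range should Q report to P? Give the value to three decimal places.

78.154

eq1: (x − 4.746)² + (y + 48.736)² = 99.6627795479²
eq2: (x − 42.293)² + (y − 28.480)² = 21.5894168596²
eq3: (x − 33.450)² + (y + 48.062)² = 95.3187843476²
eq2−eq1, eq2−eq3 (x²,y² cancel):
  -75.094·x − 154.432·y = -9668.652744
  -17.686·x − 153.084·y = -7790.517634
det = -75.094·-153.084 − -154.432·-17.686 = 8764.405544
x = (-9668.652744·-153.084 − -154.432·-7790.517634) / 8764.405544 = 31.606344
y = (-75.094·-7790.517634 − -9668.652744·-17.686) / 8764.405544 = 47.238953
|P − Q| = √((31.606344 − -8.382)² + (47.238953 − -19.910)²) = 78.154011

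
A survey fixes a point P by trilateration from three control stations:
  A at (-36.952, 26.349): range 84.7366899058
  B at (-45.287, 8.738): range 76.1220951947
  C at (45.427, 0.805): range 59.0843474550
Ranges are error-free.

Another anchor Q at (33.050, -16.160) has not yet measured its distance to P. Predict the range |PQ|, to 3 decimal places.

eq1: (x + 36.952)² + (y − 26.349)² = 84.7366899058²
eq2: (x + 45.287)² + (y − 8.738)² = 76.1220951947²
eq3: (x − 45.427)² + (y − 0.805)² = 59.0843474550²
eq2−eq1, eq2−eq3 (x²,y² cancel):
  16.670·x + 35.222·y = -1453.278147
  181.428·x − 15.866·y = 2240.608604
det = 16.670·-15.866 − 35.222·181.428 = -6654.743236
x = (-1453.278147·-15.866 − 35.222·2240.608604) / -6654.743236 = 8.394164
y = (16.670·2240.608604 − -1453.278147·181.428) / -6654.743236 = -45.233344
|P − Q| = √((8.394164 − 33.050)² + (-45.233344 − -16.160)²) = 38.120462

38.120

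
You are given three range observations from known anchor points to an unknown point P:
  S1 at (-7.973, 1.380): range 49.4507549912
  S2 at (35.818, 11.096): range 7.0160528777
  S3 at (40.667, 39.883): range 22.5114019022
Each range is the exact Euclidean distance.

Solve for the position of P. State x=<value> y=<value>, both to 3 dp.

x=38.794 y=17.450

eq1: (x + 7.973)² + (y − 1.380)² = 49.4507549912²
eq2: (x − 35.818)² + (y − 11.096)² = 7.0160528777²
eq3: (x − 40.667)² + (y − 39.883)² = 22.5114019022²
eq1−eq3, eq1−eq2 (x²,y² cancel):
  97.280·x + 77.006·y = 5117.599403
  87.582·x + 19.432·y = 3736.729382
det = 97.280·19.432 − 77.006·87.582 = -4853.994532
x = (5117.599403·19.432 − 77.006·3736.729382) / -4853.994532 = 38.793903
y = (97.280·3736.729382 − 5117.599403·87.582) / -4853.994532 = 17.449660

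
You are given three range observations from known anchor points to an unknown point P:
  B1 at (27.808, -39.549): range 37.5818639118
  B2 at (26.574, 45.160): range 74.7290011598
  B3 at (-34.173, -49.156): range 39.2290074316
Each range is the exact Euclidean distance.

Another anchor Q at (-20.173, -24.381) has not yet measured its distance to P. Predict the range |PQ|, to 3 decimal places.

eq1: (x − 27.808)² + (y + 39.549)² = 37.5818639118²
eq2: (x − 26.574)² + (y − 45.160)² = 74.7290011598²
eq3: (x + 34.173)² + (y + 49.156)² = 39.2290074316²
eq3−eq2, eq3−eq1 (x²,y² cancel):
  121.494·x + 188.632·y = -4884.011779
  123.962·x + 19.214·y = -1120.179471
det = 121.494·19.214 − 188.632·123.962 = -21048.814268
x = (-4884.011779·19.214 − 188.632·-1120.179471) / -21048.814268 = -5.580376
y = (121.494·-1120.179471 − -4884.011779·123.962) / -21048.814268 = -22.297540
|P − Q| = √((-5.580376 − -20.173)² + (-22.297540 − -24.381)²) = 14.740607

14.741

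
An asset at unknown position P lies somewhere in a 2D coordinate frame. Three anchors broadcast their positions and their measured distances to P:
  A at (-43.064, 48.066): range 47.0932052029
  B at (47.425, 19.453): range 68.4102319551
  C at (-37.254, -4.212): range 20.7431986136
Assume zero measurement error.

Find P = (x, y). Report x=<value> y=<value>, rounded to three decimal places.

eq1: (x + 43.064)² + (y − 48.066)² = 47.0932052029²
eq2: (x − 47.425)² + (y − 19.453)² = 68.4102319551²
eq3: (x + 37.254)² + (y + 4.212)² = 20.7431986136²
eq2−eq3, eq2−eq1 (x²,y² cancel):
  -169.358·x − 47.330·y = 3027.731173
  -180.978·x + 57.226·y = 3999.488478
det = -169.358·57.226 − -47.330·-180.978 = -18257.369648
x = (3027.731173·57.226 − -47.330·3999.488478) / -18257.369648 = -19.858322
y = (-169.358·3999.488478 − 3027.731173·-180.978) / -18257.369648 = 7.087146

x=-19.858 y=7.087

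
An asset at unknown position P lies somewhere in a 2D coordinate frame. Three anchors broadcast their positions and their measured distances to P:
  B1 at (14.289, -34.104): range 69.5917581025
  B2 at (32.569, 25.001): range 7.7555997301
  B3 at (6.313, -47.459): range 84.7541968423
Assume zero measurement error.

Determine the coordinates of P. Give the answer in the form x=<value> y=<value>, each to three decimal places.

x=34.147 y=32.594

eq1: (x − 14.289)² + (y + 34.104)² = 69.5917581025²
eq2: (x − 32.569)² + (y − 25.001)² = 7.7555997301²
eq3: (x − 6.313)² + (y + 47.459)² = 84.7541968423²
eq3−eq2, eq3−eq1 (x²,y² cancel):
  52.512·x + 144.920·y = 6516.703667
  15.952·x + 26.710·y = 1415.308774
det = 52.512·26.710 − 144.920·15.952 = -909.168320
x = (6516.703667·26.710 − 144.920·1415.308774) / -909.168320 = 34.147024
y = (52.512·1415.308774 − 6516.703667·15.952) / -909.168320 = 32.594363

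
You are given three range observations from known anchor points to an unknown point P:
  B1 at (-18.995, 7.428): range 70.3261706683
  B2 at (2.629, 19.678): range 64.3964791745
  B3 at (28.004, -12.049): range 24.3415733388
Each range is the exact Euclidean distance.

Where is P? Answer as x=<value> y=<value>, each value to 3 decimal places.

x=37.491 y=-34.466

eq1: (x + 18.995)² + (y − 7.428)² = 70.3261706683²
eq2: (x − 2.629)² + (y − 19.678)² = 64.3964791745²
eq3: (x − 28.004)² + (y + 12.049)² = 24.3415733388²
eq1−eq2, eq1−eq3 (x²,y² cancel):
  43.248·x + 24.500·y = 777.013867
  93.998·x − 38.954·y = 4866.675296
det = 43.248·-38.954 − 24.500·93.998 = -3987.633592
x = (777.013867·-38.954 − 24.500·4866.675296) / -3987.633592 = 37.491244
y = (43.248·4866.675296 − 777.013867·93.998) / -3987.633592 = -34.465610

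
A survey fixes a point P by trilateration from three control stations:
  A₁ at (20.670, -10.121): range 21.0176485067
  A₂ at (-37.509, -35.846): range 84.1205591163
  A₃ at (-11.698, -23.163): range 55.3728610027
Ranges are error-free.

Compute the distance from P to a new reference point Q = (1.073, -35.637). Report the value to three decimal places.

eq1: (x − 20.670)² + (y + 10.121)² = 21.0176485067²
eq2: (x + 37.509)² + (y + 35.846)² = 84.1205591163²
eq3: (x + 11.698)² + (y + 23.163)² = 55.3728610027²
eq2−eq1, eq2−eq3 (x²,y² cancel):
  116.358·x + 51.450·y = 4472.349661
  51.622·x + 25.366·y = 1991.621706
det = 116.358·25.366 − 51.450·51.622 = 295.585128
x = (4472.349661·25.366 − 51.450·1991.621706) / 295.585128 = 37.135443
y = (116.358·1991.621706 − 4472.349661·51.622) / 295.585128 = 2.941570
|P − Q| = √((37.135443 − 1.073)² + (2.941570 − -35.637)²) = 52.809146

52.809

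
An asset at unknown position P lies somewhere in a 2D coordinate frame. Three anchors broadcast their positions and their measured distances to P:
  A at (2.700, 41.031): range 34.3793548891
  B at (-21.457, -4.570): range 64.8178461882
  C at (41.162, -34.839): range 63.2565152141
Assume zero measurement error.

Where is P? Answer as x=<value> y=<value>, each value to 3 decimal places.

x=34.543 y=28.070

eq1: (x − 2.700)² + (y − 41.031)² = 34.3793548891²
eq2: (x + 21.457)² + (y + 4.570)² = 64.8178461882²
eq3: (x − 41.162)² + (y + 34.839)² = 63.2565152141²
eq1−eq2, eq1−eq3 (x²,y² cancel):
  -48.314·x − 91.202·y = -4228.958354
  76.924·x − 151.740·y = -1602.213470
det = -48.314·-151.740 − -91.202·76.924 = 14346.789008
x = (-4228.958354·-151.740 − -91.202·-1602.213470) / 14346.789008 = 34.542717
y = (-48.314·-1602.213470 − -4228.958354·76.924) / 14346.789008 = 28.070235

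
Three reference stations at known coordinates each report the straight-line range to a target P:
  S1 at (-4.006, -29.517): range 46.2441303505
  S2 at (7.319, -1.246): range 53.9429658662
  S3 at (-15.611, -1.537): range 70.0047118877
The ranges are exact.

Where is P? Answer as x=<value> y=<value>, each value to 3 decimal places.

x=39.809 y=-44.307

eq1: (x + 4.006)² + (y + 29.517)² = 46.2441303505²
eq2: (x − 7.319)² + (y + 1.246)² = 53.9429658662²
eq3: (x + 15.611)² + (y + 1.537)² = 70.0047118877²
eq3−eq2, eq3−eq1 (x²,y² cancel):
  45.860·x + 0.582·y = 1799.870707
  23.210·x − 55.960·y = 3403.375730
det = 45.860·-55.960 − 0.582·23.210 = -2579.833820
x = (1799.870707·-55.960 − 0.582·3403.375730) / -2579.833820 = 39.809359
y = (45.860·3403.375730 − 1799.870707·23.210) / -2579.833820 = -44.306657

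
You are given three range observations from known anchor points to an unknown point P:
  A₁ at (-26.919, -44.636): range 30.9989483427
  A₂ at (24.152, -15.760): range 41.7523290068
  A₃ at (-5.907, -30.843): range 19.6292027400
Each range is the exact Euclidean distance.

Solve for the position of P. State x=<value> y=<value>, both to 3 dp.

eq1: (x + 26.919)² + (y + 44.636)² = 30.9989483427²
eq2: (x − 24.152)² + (y + 15.760)² = 41.7523290068²
eq3: (x + 5.907)² + (y + 30.843)² = 19.6292027400²
eq2−eq3, eq2−eq1 (x²,y² cancel):
  -60.118·x − 30.166·y = 1512.437971
  -102.142·x − 57.752·y = 2667.630532
det = -60.118·-57.752 − -30.166·-102.142 = 390.719164
x = (1512.437971·-57.752 − -30.166·2667.630532) / 390.719164 = -17.594671
y = (-60.118·2667.630532 − 1512.437971·-102.142) / 390.719164 = -15.072650

x=-17.595 y=-15.073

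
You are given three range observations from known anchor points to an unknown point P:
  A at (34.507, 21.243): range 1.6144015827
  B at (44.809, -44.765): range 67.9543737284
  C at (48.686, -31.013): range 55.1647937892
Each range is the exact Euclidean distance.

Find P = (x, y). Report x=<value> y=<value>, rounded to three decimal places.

eq1: (x − 34.507)² + (y − 21.243)² = 1.6144015827²
eq2: (x − 44.809)² + (y + 44.765)² = 67.9543737284²
eq3: (x − 48.686)² + (y + 31.013)² = 55.1647937892²
eq2−eq1, eq2−eq3 (x²,y² cancel):
  -20.604·x + 132.016·y = 2245.437008
  7.754·x + 27.504·y = 895.023494
det = -20.604·27.504 − 132.016·7.754 = -1590.344480
x = (2245.437008·27.504 − 132.016·895.023494) / -1590.344480 = 35.463337
y = (-20.604·895.023494 − 2245.437008·7.754) / -1590.344480 = 22.543658

x=35.463 y=22.544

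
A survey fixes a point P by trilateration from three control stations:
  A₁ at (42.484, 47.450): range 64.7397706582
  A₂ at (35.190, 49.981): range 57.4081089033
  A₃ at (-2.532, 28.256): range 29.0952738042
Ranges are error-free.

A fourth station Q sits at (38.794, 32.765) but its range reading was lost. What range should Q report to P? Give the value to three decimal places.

eq1: (x − 42.484)² + (y − 47.450)² = 64.7397706582²
eq2: (x − 35.190)² + (y − 49.981)² = 57.4081089033²
eq3: (x + 2.532)² + (y − 28.256)² = 29.0952738042²
eq1−eq2, eq1−eq3 (x²,y² cancel):
  -14.588·x + 5.062·y = 575.590642
  -90.032·x − 38.388·y = 93.122751
det = -14.588·-38.388 − 5.062·-90.032 = 1015.746128
x = (575.590642·-38.388 − 5.062·93.122751) / 1015.746128 = -22.217324
y = (-14.588·93.122751 − 575.590642·-90.032) / 1015.746128 = 49.680821
|P − Q| = √((-22.217324 − 38.794)² + (49.680821 − 32.765)²) = 63.312927

63.313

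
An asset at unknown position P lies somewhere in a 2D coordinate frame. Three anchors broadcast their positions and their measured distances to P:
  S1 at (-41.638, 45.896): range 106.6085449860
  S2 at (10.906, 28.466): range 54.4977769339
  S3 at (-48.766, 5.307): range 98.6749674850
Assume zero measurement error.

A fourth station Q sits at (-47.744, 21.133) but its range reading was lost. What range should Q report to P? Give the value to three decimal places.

eq1: (x + 41.638)² + (y − 45.896)² = 106.6085449860²
eq2: (x − 10.906)² + (y − 28.466)² = 54.4977769339²
eq3: (x + 48.766)² + (y − 5.307)² = 98.6749674850²
eq2−eq3, eq2−eq1 (x²,y² cancel):
  -119.344·x − 46.318·y = -5289.708504
  -105.088·x + 34.860·y = -5484.462305
det = -119.344·34.860 − -46.318·-105.088 = -9027.797824
x = (-5289.708504·34.860 − -46.318·-5484.462305) / -9027.797824 = 48.564287
y = (-119.344·-5484.462305 − -5289.708504·-105.088) / -9027.797824 = -10.927669
|P − Q| = √((48.564287 − -47.744)² + (-10.927669 − 21.133)²) = 101.504545

101.505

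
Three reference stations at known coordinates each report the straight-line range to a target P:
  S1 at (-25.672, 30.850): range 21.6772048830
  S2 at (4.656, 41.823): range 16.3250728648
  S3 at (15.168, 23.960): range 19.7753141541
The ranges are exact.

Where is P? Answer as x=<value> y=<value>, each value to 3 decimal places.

x=-4.171 y=28.090

eq1: (x + 25.672)² + (y − 30.850)² = 21.6772048830²
eq2: (x − 4.656)² + (y − 41.823)² = 16.3250728648²
eq3: (x − 15.168)² + (y − 23.960)² = 19.7753141541²
eq3−eq2, eq3−eq1 (x²,y² cancel):
  -21.024·x + 35.726·y = 1091.246887
  -81.680·x + 13.780·y = 727.786098
det = -21.024·13.780 − 35.726·-81.680 = 2628.388960
x = (1091.246887·13.780 − 35.726·727.786098) / 2628.388960 = -4.171188
y = (-21.024·727.786098 − 1091.246887·-81.680) / 2628.388960 = 28.090238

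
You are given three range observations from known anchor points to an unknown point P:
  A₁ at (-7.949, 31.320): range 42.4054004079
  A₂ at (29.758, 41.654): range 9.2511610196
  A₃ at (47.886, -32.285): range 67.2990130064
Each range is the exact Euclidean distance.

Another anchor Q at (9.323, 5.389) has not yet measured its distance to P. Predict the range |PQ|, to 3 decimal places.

eq1: (x + 7.949)² + (y − 31.320)² = 42.4054004079²
eq2: (x − 29.758)² + (y − 41.654)² = 9.2511610196²
eq3: (x − 47.886)² + (y + 32.285)² = 67.2990130064²
eq2−eq3, eq2−eq1 (x²,y² cancel):
  36.256·x − 147.878·y = -3728.777230
  -75.414·x − 20.668·y = -3289.099283
det = 36.256·-20.668 − -147.878·-75.414 = -11901.410500
x = (-3728.777230·-20.668 − -147.878·-3289.099283) / -11901.410500 = 34.392483
y = (36.256·-3289.099283 − -3728.777230·-75.414) / -11901.410500 = 33.647406
|P − Q| = √((34.392483 − 9.323)² + (33.647406 − 5.389)²) = 37.775872

37.776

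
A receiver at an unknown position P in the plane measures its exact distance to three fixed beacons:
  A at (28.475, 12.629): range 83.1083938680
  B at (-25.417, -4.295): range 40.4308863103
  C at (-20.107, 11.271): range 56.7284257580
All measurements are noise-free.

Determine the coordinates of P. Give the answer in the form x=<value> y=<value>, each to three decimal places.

eq1: (x − 28.475)² + (y − 12.629)² = 83.1083938680²
eq2: (x + 25.417)² + (y + 4.295)² = 40.4308863103²
eq3: (x + 20.107)² + (y − 11.271)² = 56.7284257580²
eq2−eq3, eq2−eq1 (x²,y² cancel):
  10.620·x + 31.132·y = -1716.601745
  107.784·x + 33.848·y = -4966.502211
det = 10.620·33.848 − 31.132·107.784 = -2996.065728
x = (-1716.601745·33.848 − 31.132·-4966.502211) / -2996.065728 = -32.213449
y = (10.620·-4966.502211 − -1716.601745·107.784) / -2996.065728 = -44.150550

x=-32.213 y=-44.151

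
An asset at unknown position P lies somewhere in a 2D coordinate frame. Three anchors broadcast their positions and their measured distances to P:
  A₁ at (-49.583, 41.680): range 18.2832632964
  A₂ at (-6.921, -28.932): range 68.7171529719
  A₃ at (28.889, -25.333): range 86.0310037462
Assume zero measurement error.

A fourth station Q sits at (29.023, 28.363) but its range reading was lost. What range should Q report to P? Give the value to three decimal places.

eq1: (x + 49.583)² + (y − 41.680)² = 18.2832632964²
eq2: (x + 6.921)² + (y + 28.932)² = 68.7171529719²
eq3: (x − 28.889)² + (y + 25.333)² = 86.0310037462²
eq1−eq2, eq1−eq3 (x²,y² cancel):
  85.324·x − 141.224·y = -7698.504820
  156.944·x − 134.026·y = -9786.416968
det = 85.324·-134.026 − -141.224·156.944 = 10728.625032
x = (-7698.504820·-134.026 − -141.224·-9786.416968) / 10728.625032 = -32.648838
y = (85.324·-9786.416968 − -7698.504820·156.944) / 10728.625032 = 34.787114
|P − Q| = √((-32.648838 − 29.023)² + (34.787114 − 28.363)²) = 62.005523

62.006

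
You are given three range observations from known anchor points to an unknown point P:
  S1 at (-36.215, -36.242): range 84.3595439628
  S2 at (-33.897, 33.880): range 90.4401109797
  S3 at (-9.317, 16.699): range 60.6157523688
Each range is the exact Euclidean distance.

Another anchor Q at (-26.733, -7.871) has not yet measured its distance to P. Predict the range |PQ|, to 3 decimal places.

eq1: (x + 36.215)² + (y + 36.242)² = 84.3595439628²
eq2: (x + 33.897)² + (y − 33.880)² = 90.4401109797²
eq3: (x + 9.317)² + (y − 16.699)² = 60.6157523688²
eq3−eq1, eq3−eq2 (x²,y² cancel):
  -53.796·x − 105.882·y = -1182.917523
  -49.160·x + 34.362·y = -2573.946320
det = -53.796·34.362 − -105.882·-49.160 = -7053.697272
x = (-1182.917523·34.362 − -105.882·-2573.946320) / -7053.697272 = 44.399693
y = (-53.796·-2573.946320 − -1182.917523·-49.160) / -7053.697272 = -11.386339
|P − Q| = √((44.399693 − -26.733)² + (-11.386339 − -7.871)²) = 71.219504

71.220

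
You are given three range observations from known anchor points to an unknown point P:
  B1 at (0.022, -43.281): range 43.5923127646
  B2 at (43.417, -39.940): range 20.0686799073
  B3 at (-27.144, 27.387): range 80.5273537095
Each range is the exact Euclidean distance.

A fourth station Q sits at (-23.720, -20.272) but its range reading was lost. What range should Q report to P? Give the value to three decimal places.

61.095

eq1: (x − 0.022)² + (y + 43.281)² = 43.5923127646²
eq2: (x − 43.417)² + (y + 39.940)² = 20.0686799073²
eq3: (x + 27.144)² + (y − 27.387)² = 80.5273537095²
eq1−eq3, eq1−eq2 (x²,y² cancel):
  -54.332·x + 141.336·y = -4970.765903
  86.790·x + 6.682·y = 3104.531863
det = -54.332·6.682 − 141.336·86.790 = -12629.597864
x = (-4970.765903·6.682 − 141.336·3104.531863) / -12629.597864 = 37.372273
y = (-54.332·3104.531863 − -4970.765903·86.790) / -12629.597864 = -20.803303
|P − Q| = √((37.372273 − -23.720)² + (-20.803303 − -20.272)²) = 61.094583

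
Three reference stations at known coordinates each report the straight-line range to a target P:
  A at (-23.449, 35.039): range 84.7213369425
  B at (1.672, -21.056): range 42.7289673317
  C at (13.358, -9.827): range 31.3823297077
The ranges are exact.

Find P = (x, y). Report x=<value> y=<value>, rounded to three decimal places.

eq1: (x + 23.449)² + (y − 35.039)² = 84.7213369425²
eq2: (x − 1.672)² + (y + 21.056)² = 42.7289673317²
eq3: (x − 13.358)² + (y + 9.827)² = 31.3823297077²
eq2−eq1, eq2−eq3 (x²,y² cancel):
  -50.242·x + 112.190·y = -4020.503882
  23.372·x + 22.458·y = 669.769404
det = -50.242·22.458 − 112.190·23.372 = -3750.439516
x = (-4020.503882·22.458 − 112.190·669.769404) / -3750.439516 = 44.110538
y = (-50.242·669.769404 − -4020.503882·23.372) / -3750.439516 = -16.082558

x=44.111 y=-16.083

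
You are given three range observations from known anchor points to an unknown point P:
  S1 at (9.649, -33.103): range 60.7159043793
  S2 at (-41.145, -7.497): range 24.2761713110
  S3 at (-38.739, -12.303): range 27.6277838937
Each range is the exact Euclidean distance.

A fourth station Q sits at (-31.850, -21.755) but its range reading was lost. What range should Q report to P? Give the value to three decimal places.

35.463

eq1: (x − 9.649)² + (y + 33.103)² = 60.7159043793²
eq2: (x + 41.145)² + (y + 7.497)² = 24.2761713110²
eq3: (x + 38.739)² + (y + 12.303)² = 27.6277838937²
eq3−eq1, eq3−eq2 (x²,y² cancel):
  96.776·x − 41.600·y = -3386.288722
  -4.812·x + 9.612·y = 271.004053
det = 96.776·9.612 − -41.600·-4.812 = 730.031712
x = (-3386.288722·9.612 − -41.600·271.004053) / 730.031712 = -29.142896
y = (96.776·271.004053 − -3386.288722·-4.812) / 730.031712 = 13.604706
|P − Q| = √((-29.142896 − -31.850)² + (13.604706 − -21.755)²) = 35.463181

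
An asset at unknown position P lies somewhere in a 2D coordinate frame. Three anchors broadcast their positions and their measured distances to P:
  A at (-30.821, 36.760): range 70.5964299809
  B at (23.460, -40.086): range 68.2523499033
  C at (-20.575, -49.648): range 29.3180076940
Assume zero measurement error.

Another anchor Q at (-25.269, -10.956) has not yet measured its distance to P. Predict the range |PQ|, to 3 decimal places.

eq1: (x + 30.821)² + (y − 36.760)² = 70.5964299809²
eq2: (x − 23.460)² + (y + 40.086)² = 68.2523499033²
eq3: (x + 20.575)² + (y + 49.648)² = 29.3180076940²
eq2−eq1, eq2−eq3 (x²,y² cancel):
  -108.562·x + 153.692·y = -181.500014
  -88.070·x − 19.124·y = 4529.833225
det = -108.562·-19.124 − 153.692·-88.070 = 15611.794128
x = (-181.500014·-19.124 − 153.692·4529.833225) / 15611.794128 = -44.372102
y = (-108.562·4529.833225 − -181.500014·-88.070) / 15611.794128 = -32.523646
|P − Q| = √((-44.372102 − -25.269)² + (-32.523646 − -10.956)²) = 28.811315

28.811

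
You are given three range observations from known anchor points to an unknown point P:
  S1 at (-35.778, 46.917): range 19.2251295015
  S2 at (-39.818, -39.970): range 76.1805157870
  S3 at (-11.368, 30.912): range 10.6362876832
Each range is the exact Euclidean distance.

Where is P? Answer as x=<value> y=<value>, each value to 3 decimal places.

eq1: (x + 35.778)² + (y − 46.917)² = 19.2251295015²
eq2: (x + 39.818)² + (y + 39.970)² = 76.1805157870²
eq3: (x + 11.368)² + (y − 30.912)² = 10.6362876832²
eq3−eq1, eq3−eq2 (x²,y² cancel):
  -48.820·x + 32.010·y = 2140.012016
  -56.900·x − 141.764·y = -3592.049514
det = -48.820·-141.764 − 32.010·-56.900 = 8742.287480
x = (2140.012016·-141.764 − 32.010·-3592.049514) / 8742.287480 = -21.549870
y = (-48.820·-3592.049514 − 2140.012016·-56.900) / 8742.287480 = 33.987734

x=-21.550 y=33.988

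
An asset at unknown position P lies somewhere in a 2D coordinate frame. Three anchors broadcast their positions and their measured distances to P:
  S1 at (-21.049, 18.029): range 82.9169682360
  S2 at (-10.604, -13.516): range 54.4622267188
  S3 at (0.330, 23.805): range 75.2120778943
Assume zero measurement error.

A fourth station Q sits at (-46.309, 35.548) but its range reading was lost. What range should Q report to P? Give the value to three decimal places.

eq1: (x + 21.049)² + (y − 18.029)² = 82.9169682360²
eq2: (x + 10.604)² + (y + 13.516)² = 54.4622267188²
eq3: (x − 0.330)² + (y − 23.805)² = 75.2120778943²
eq1−eq3, eq1−eq2 (x²,y² cancel):
  42.758·x + 11.552·y = 1017.048643
  20.890·x − 63.090·y = 3436.111312
det = 42.758·-63.090 − 11.552·20.890 = -2938.923500
x = (1017.048643·-63.090 − 11.552·3436.111312) / -2938.923500 = 35.339320
y = (42.758·3436.111312 − 1017.048643·20.890) / -2938.923500 = -42.762291
|P − Q| = √((35.339320 − -46.309)² + (-42.762291 − 35.548)²) = 113.132443

113.132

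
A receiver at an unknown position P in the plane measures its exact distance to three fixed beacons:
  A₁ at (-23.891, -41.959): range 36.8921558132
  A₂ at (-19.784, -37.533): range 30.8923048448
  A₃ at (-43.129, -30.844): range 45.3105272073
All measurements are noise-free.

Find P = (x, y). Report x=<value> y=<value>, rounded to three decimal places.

eq1: (x + 23.891)² + (y + 41.959)² = 36.8921558132²
eq2: (x + 19.784)² + (y + 37.533)² = 30.8923048448²
eq3: (x + 43.129)² + (y + 30.844)² = 45.3105272073²
eq3−eq1, eq3−eq2 (x²,y² cancel):
  38.476·x − 22.230·y = 211.887300
  46.690·x − 13.378·y = 87.379145
det = 38.476·-13.378 − -22.230·46.690 = 523.186772
x = (211.887300·-13.378 − -22.230·87.379145) / 523.186772 = -1.705299
y = (38.476·87.379145 − 211.887300·46.690) / 523.186772 = -12.483148

x=-1.705 y=-12.483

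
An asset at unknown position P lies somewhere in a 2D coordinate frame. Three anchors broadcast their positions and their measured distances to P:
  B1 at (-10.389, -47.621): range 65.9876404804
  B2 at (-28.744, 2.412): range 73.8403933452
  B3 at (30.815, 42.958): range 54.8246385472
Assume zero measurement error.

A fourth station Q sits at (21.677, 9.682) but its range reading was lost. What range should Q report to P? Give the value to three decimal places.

eq1: (x + 10.389)² + (y + 47.621)² = 65.9876404804²
eq2: (x + 28.744)² + (y − 2.412)² = 73.8403933452²
eq3: (x − 30.815)² + (y − 42.958)² = 54.8246385472²
eq3−eq1, eq3−eq2 (x²,y² cancel):
  -82.408·x − 181.158·y = -1767.890731
  -119.118·x − 81.092·y = -4409.581407
det = -82.408·-81.092 − -181.158·-119.118 = -14896.549108
x = (-1767.890731·-81.092 − -181.158·-4409.581407) / -14896.549108 = 44.001409
y = (-82.408·-4409.581407 − -1767.890731·-119.118) / -14896.549108 = -10.257220
|P − Q| = √((44.001409 − 21.677)² + (-10.257220 − 9.682)²) = 29.932453

29.932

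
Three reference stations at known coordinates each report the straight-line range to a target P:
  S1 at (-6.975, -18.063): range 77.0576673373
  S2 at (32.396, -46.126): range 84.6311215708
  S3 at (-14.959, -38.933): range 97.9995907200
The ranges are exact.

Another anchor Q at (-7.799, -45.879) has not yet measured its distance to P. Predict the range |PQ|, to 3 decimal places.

99.401

eq1: (x + 6.975)² + (y + 18.063)² = 77.0576673373²
eq2: (x − 32.396)² + (y + 46.126)² = 84.6311215708²
eq3: (x + 14.959)² + (y + 38.933)² = 97.9995907200²
eq1−eq2, eq1−eq3 (x²,y² cancel):
  78.742·x − 56.126·y = 1577.643455
  -15.968·x − 41.740·y = -2301.408110
det = 78.742·-41.740 − -56.126·-15.968 = -4182.911048
x = (1577.643455·-41.740 − -56.126·-2301.408110) / -4182.911048 = 46.622954
y = (78.742·-2301.408110 − 1577.643455·-15.968) / -4182.911048 = 37.300737
|P − Q| = √((46.622954 − -7.799)² + (37.300737 − -45.879)²) = 99.401297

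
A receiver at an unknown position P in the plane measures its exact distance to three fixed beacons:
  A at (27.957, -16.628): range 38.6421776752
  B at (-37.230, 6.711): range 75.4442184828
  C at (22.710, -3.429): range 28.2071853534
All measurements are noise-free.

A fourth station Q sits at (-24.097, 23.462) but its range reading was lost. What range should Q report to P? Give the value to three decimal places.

61.001

eq1: (x − 27.957)² + (y + 16.628)² = 38.6421776752²
eq2: (x + 37.230)² + (y − 6.711)² = 75.4442184828²
eq3: (x − 22.710)² + (y + 3.429)² = 28.2071853534²
eq2−eq3, eq2−eq1 (x²,y² cancel):
  119.880·x − 20.280·y = 3992.576517
  130.374·x − 46.678·y = 3825.586019
det = 119.880·-46.678 − -20.280·130.374 = -2951.773920
x = (3992.576517·-46.678 − -20.280·3825.586019) / -2951.773920 = 36.853297
y = (119.880·3825.586019 − 3992.576517·130.374) / -2951.773920 = 20.976172
|P − Q| = √((36.853297 − -24.097)² + (20.976172 − 23.462)²) = 61.000968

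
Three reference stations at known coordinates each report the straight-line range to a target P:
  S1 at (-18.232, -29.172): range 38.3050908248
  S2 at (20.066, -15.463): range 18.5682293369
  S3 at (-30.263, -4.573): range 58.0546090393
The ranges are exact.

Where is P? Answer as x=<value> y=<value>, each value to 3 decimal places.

x=19.764 y=-34.029

eq1: (x + 18.232)² + (y + 29.172)² = 38.3050908248²
eq2: (x − 20.066)² + (y + 15.463)² = 18.5682293369²
eq3: (x + 30.263)² + (y + 4.573)² = 58.0546090393²
eq2−eq3, eq2−eq1 (x²,y² cancel):
  -100.658·x + 21.780·y = -2730.545717
  -76.596·x − 27.418·y = -580.838159
det = -100.658·-27.418 − 21.780·-76.596 = 4428.101924
x = (-2730.545717·-27.418 − 21.780·-580.838159) / 4428.101924 = 19.763944
y = (-100.658·-580.838159 − -2730.545717·-76.596) / 4428.101924 = -34.028772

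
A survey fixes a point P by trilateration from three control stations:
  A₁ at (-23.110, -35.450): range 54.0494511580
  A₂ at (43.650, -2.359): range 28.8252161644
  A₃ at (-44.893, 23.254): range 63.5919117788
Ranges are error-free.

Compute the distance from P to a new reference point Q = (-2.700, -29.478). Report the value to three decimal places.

eq1: (x + 23.110)² + (y + 35.450)² = 54.0494511580²
eq2: (x − 43.650)² + (y + 2.359)² = 28.8252161644²
eq3: (x + 44.893)² + (y − 23.254)² = 63.5919117788²
eq1−eq3, eq1−eq2 (x²,y² cancel):
  -43.566·x + 117.408·y = -357.232708
  133.520·x + 66.182·y = 2210.562865
det = -43.566·66.182 − 117.408·133.520 = -18559.601172
x = (-357.232708·66.182 − 117.408·2210.562865) / -18559.601172 = 15.257879
y = (-43.566·2210.562865 − -357.232708·133.520) / -18559.601172 = 2.619004
|P − Q| = √((15.257879 − -2.700)² + (2.619004 − -29.478)²) = 36.779112

36.779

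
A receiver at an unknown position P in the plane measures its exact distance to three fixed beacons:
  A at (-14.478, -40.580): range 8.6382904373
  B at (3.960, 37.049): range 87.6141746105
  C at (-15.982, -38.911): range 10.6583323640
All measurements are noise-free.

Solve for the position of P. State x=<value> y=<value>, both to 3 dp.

x=-12.539 y=-48.998

eq1: (x + 14.478)² + (y + 40.580)² = 8.6382904373²
eq2: (x − 3.960)² + (y − 37.049)² = 87.6141746105²
eq3: (x + 15.982)² + (y + 38.911)² = 10.6583323640²
eq2−eq1, eq2−eq3 (x²,y² cancel):
  -36.876·x − 155.258·y = 8069.662414
  -39.884·x − 151.920·y = 7943.823788
det = -36.876·-151.920 − -155.258·-39.884 = -590.108152
x = (8069.662414·-151.920 − -155.258·7943.823788) / -590.108152 = -12.538515
y = (-36.876·7943.823788 − 8069.662414·-39.884) / -590.108152 = -48.997747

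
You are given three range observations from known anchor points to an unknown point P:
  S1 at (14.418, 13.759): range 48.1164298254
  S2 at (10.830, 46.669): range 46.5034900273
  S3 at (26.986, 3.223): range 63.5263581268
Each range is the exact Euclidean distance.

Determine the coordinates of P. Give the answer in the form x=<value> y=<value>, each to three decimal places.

eq1: (x − 14.418)² + (y − 13.759)² = 48.1164298254²
eq2: (x − 10.830)² + (y − 46.669)² = 46.5034900273²
eq3: (x − 26.986)² + (y − 3.223)² = 63.5263581268²
eq3−eq1, eq3−eq2 (x²,y² cancel):
  -25.136·x + 21.072·y = 1378.964238
  -32.312·x + 86.892·y = 3429.676128
det = -25.136·86.892 − 21.072·-32.312 = -1503.238848
x = (1378.964238·86.892 − 21.072·3429.676128) / -1503.238848 = -31.632249
y = (-25.136·3429.676128 − 1378.964238·-32.312) / -1503.238848 = 27.707671

x=-31.632 y=27.708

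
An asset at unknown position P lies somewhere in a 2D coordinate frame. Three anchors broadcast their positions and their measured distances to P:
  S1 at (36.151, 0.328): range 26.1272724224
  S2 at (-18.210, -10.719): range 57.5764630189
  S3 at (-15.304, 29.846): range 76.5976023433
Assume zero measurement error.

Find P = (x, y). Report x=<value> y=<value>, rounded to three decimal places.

eq1: (x − 36.151)² + (y − 0.328)² = 26.1272724224²
eq2: (x + 18.210)² + (y + 10.719)² = 57.5764630189²
eq3: (x + 15.304)² + (y − 29.846)² = 76.5976023433²
eq1−eq3, eq1−eq2 (x²,y² cancel):
  -102.910·x + 59.036·y = -5366.564574
  -108.722·x − 22.094·y = -3492.916054
det = -102.910·-22.094 − 59.036·-108.722 = 8692.205532
x = (-5366.564574·-22.094 − 59.036·-3492.916054) / 8692.205532 = 37.364127
y = (-102.910·-3492.916054 − -5366.564574·-108.722) / 8692.205532 = -25.771094

x=37.364 y=-25.771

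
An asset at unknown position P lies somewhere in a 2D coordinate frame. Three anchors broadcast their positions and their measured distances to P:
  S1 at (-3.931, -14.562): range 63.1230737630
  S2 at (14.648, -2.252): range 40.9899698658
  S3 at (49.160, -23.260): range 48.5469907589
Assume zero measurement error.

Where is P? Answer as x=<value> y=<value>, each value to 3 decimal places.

eq1: (x + 3.931)² + (y + 14.562)² = 63.1230737630²
eq2: (x − 14.648)² + (y + 2.252)² = 40.9899698658²
eq3: (x − 49.160)² + (y + 23.260)² = 48.5469907589²
eq1−eq3, eq1−eq2 (x²,y² cancel):
  106.182·x − 17.396·y = 4357.940725
  37.158·x + 24.620·y = 2296.475615
det = 106.182·24.620 − -17.396·37.158 = 3260.601408
x = (4357.940725·24.620 − -17.396·2296.475615) / 3260.601408 = 45.157924
y = (106.182·2296.475615 − 4357.940725·37.158) / 3260.601408 = 25.121750

x=45.158 y=25.122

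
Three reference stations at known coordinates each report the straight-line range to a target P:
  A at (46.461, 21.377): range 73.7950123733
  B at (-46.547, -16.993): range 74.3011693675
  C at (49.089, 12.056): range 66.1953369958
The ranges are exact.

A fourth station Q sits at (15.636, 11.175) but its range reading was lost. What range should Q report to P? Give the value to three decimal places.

59.315

eq1: (x − 46.461)² + (y − 21.377)² = 73.7950123733²
eq2: (x + 46.547)² + (y + 16.993)² = 74.3011693675²
eq3: (x − 49.089)² + (y − 12.056)² = 66.1953369958²
eq2−eq1, eq2−eq3 (x²,y² cancel):
  186.016·x + 76.740·y = 235.175310
  191.272·x + 58.098·y = 1238.532928
det = 186.016·58.098 − 76.740·191.272 = -3871.055712
x = (235.175310·58.098 − 76.740·1238.532928) / -3871.055712 = 21.023154
y = (186.016·1238.532928 − 235.175310·191.272) / -3871.055712 = -47.895071
|P − Q| = √((21.023154 − 15.636)² + (-47.895071 − 11.175)²) = 59.315215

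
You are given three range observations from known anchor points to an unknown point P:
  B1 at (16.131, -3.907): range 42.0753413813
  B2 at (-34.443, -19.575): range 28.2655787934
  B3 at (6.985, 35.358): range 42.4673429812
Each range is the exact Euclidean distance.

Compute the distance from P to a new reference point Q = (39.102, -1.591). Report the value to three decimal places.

eq1: (x − 16.131)² + (y + 3.907)² = 42.0753413813²
eq2: (x + 34.443)² + (y + 19.575)² = 28.2655787934²
eq3: (x − 6.985)² + (y − 35.358)² = 42.4673429812²
eq1−eq3, eq1−eq2 (x²,y² cancel):
  -18.292·x + 78.530·y = 990.363711
  -101.148·x − 31.336·y = 2265.418472
det = -18.292·-31.336 − 78.530·-101.148 = 8516.350552
x = (990.363711·-31.336 − 78.530·2265.418472) / 8516.350552 = -24.533672
y = (-18.292·2265.418472 − 990.363711·-101.148) / 8516.350552 = 6.896648
|P − Q| = √((-24.533672 − 39.102)² + (6.896648 − -1.591)²) = 64.199213

64.199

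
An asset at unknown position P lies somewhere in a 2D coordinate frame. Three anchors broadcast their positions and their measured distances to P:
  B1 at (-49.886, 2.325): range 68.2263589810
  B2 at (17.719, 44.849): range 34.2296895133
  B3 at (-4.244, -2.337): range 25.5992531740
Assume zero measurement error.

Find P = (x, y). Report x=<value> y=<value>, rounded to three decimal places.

x=17.834 y=10.620

eq1: (x + 49.886)² + (y − 2.325)² = 68.2263589810²
eq2: (x − 17.719)² + (y − 44.849)² = 34.2296895133²
eq3: (x + 4.244)² + (y + 2.337)² = 25.5992531740²
eq1−eq3, eq1−eq2 (x²,y² cancel):
  91.284·x − 9.324·y = 1528.968781
  135.210·x + 85.048·y = 3314.541557
det = 91.284·85.048 − -9.324·135.210 = 9024.219672
x = (1528.968781·85.048 − -9.324·3314.541557) / 9024.219672 = 17.834287
y = (91.284·3314.541557 − 1528.968781·135.210) / 9024.219672 = 10.619505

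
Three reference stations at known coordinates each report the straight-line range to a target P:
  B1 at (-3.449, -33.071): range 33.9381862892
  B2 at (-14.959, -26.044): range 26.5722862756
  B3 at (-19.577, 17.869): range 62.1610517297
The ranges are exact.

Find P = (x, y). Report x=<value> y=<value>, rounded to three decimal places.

eq1: (x + 3.449)² + (y + 33.071)² = 33.9381862892²
eq2: (x + 14.959)² + (y + 26.044)² = 26.5722862756²
eq3: (x + 19.577)² + (y − 17.869)² = 62.1610517297²
eq2−eq1, eq2−eq3 (x²,y² cancel):
  23.020·x − 14.054·y = -242.189066
  -9.236·x + 87.826·y = -3357.411481
det = 23.020·87.826 − -14.054·-9.236 = 1891.951776
x = (-242.189066·87.826 − -14.054·-3357.411481) / 1891.951776 = -36.182507
y = (23.020·-3357.411481 − -242.189066·-9.236) / 1891.951776 = -42.033033

x=-36.183 y=-42.033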